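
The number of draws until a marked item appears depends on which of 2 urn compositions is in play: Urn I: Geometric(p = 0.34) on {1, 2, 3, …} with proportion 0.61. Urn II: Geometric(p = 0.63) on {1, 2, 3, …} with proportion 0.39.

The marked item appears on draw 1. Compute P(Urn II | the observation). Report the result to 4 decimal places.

Apply Bayes' rule: the posterior for each component is proportional to its prior times its likelihood at x.
Component likelihoods at x = 1:
  L_I = 0.34·(1−0.34)^0 = 0.34·1 = 0.34
  L_II = 0.63·(1−0.63)^0 = 0.63·1 = 0.63
Unnormalised posteriors:
  π_I·L_I = 0.61 × 0.34 = 0.2074
  π_II·L_II = 0.39 × 0.63 = 0.2457
Marginal: 0.2074 + 0.2457 = 0.4531
Responsibility of Urn II: 0.2457 / 0.4531 ≈ 0.5423

0.5423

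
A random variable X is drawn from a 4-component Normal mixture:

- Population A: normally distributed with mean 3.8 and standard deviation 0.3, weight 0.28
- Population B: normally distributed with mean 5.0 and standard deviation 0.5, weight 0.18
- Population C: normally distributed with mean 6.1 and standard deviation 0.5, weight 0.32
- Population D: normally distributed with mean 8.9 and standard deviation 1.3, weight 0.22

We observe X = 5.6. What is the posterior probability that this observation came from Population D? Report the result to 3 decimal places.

0.012

By Bayes' theorem, P(k | x) = π_k f_k(x) / Σ_j π_j f_j(x).
Normal densities:
  p_A = 2.02529e-08
  p_B = 0.388372
  p_C = 0.483941
  p_D = 0.0122382
Unnormalised posteriors:
  π_A·p_A = 0.28 × 2.02529e-08 = 5.67082e-09
  π_B·p_B = 0.18 × 0.388372 = 0.069907
  π_C·p_C = 0.32 × 0.483941 = 0.154861
  π_D·p_D = 0.22 × 0.0122382 = 0.0026924
Marginal: 5.67082e-09 + 0.069907 + 0.154861 + 0.0026924 = 0.227461
P(Population D | data) = 0.0026924 / 0.227461 ≈ 0.012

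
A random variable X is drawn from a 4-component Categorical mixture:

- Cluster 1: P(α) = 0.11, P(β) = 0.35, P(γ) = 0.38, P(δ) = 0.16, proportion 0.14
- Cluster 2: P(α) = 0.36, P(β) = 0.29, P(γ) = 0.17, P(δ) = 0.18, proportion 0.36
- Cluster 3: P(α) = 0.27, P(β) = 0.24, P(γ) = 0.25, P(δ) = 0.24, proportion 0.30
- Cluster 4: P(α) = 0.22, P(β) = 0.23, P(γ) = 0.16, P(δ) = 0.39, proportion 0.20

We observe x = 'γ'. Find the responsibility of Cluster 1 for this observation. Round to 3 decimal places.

The responsibility of component k is π_k f_k(x) divided by Σ_j π_j f_j(x).
Categorical probabilities:
  f_1 = 0.38
  f_2 = 0.17
  f_3 = 0.25
  f_4 = 0.16
Unnormalised posteriors:
  π_1·f_1 = 0.14 × 0.38 = 0.0532
  π_2·f_2 = 0.36 × 0.17 = 0.0612
  π_3·f_3 = 0.30 × 0.25 = 0.075
  π_4·f_4 = 0.20 × 0.16 = 0.032
Marginal: 0.0532 + 0.0612 + 0.075 + 0.032 = 0.2214
So the posterior for Cluster 1 is 0.0532 / 0.2214 ≈ 0.240.

0.240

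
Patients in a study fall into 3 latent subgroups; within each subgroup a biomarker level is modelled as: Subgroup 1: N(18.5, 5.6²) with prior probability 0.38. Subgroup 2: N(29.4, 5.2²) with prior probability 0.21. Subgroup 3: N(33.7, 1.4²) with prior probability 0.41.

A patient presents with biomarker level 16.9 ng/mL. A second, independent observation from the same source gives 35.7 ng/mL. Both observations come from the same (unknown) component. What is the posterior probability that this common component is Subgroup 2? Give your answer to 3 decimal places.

By Bayes' theorem, P(k | x) = w_k f_k(x) / Σ_j w_j f_j(x).
Since both observations come from the same component, the likelihood for component k is f_k(x₁)·f_k(x₂).
  L_1 = [0.0683905] × [0.000637127] = 4.35734e-05
  L_2 = [0.00426704] × [0.0368275] = 0.000157144
  L_3 = [1.53313e-32] × [0.102713] = 1.57472e-33
Prior × likelihood for each component:
  w_1·L_1 = 0.38 × 4.35734e-05 = 1.65579e-05
  w_2·L_2 = 0.21 × 0.000157144 = 3.30003e-05
  w_3·L_3 = 0.41 × 1.57472e-33 = 6.45636e-34
Sum: 1.65579e-05 + 3.30003e-05 + 6.45636e-34 = 4.95582e-05
P(Subgroup 2 | x₁, x₂) ≈ 0.666

0.666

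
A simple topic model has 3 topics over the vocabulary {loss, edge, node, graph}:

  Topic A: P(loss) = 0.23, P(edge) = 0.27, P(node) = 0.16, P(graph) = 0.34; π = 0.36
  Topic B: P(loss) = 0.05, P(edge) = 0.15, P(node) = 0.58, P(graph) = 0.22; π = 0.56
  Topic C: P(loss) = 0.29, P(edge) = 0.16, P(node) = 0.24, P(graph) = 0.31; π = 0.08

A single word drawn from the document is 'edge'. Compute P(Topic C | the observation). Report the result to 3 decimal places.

0.066

P(component k | x) = π_k·f_k(x) / marginal(x), where marginal(x) = Σ_j π_j·f_j(x).
Component likelihoods at x = 'edge':
  f_A = 0.27
  f_B = 0.15
  f_C = 0.16
Unnormalised posteriors:
  π_A·f_A = 0.36 × 0.27 = 0.0972
  π_B·f_B = 0.56 × 0.15 = 0.084
  π_C·f_C = 0.08 × 0.16 = 0.0128
Evidence: 0.0972 + 0.084 + 0.0128 = 0.194
So the posterior for Topic C is 0.0128 / 0.194 ≈ 0.066.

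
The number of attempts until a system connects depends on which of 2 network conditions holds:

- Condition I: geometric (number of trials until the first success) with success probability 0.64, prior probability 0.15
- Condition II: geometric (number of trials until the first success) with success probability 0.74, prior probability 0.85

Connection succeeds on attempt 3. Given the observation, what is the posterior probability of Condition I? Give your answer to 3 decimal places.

0.226

P(component k | x) = π_k·f_k(x) / marginal(x), where marginal(x) = Σ_j π_j·f_j(x).
Geometric probabilities:
  p_I = 0.082944
  p_II = 0.050024
Multiply by the mixture weights:
  π_I·p_I = 0.15 × 0.082944 = 0.0124416
  π_II·p_II = 0.85 × 0.050024 = 0.0425204
Denominator: 0.0124416 + 0.0425204 = 0.054962
Responsibility of Condition I: 0.0124416 / 0.054962 ≈ 0.226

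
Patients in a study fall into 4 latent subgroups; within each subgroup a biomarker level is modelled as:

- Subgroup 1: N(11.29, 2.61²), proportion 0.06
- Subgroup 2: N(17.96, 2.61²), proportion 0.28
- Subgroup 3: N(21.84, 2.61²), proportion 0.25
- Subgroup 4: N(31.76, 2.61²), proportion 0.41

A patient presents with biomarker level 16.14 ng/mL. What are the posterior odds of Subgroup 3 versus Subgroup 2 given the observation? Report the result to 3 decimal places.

0.105

The posterior odds equal the prior odds times the likelihood ratio: (w_i/w_j)·(f_i(x)/f_j(x)).
Component likelihoods at x = 16.14 ng/mL:
  p_1 = 0.0271926
  p_2 = 0.119862
  p_3 = 0.0140798
  p_4 = 2.55184e-09
Posterior odds = (w_3·p_3) / (w_2·p_2) = (0.25·0.0140798) / (0.28·0.119862) = 0.00351994 / 0.0335613 ≈ 0.105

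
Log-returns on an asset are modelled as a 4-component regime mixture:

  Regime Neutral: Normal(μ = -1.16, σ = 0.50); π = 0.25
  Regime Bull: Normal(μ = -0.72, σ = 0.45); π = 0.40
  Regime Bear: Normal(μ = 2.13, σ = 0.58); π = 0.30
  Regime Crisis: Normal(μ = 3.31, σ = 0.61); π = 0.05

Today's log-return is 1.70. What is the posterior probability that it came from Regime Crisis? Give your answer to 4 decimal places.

0.0064

P(component k | x) = π_k·f_k(x) / marginal(x), where marginal(x) = Σ_j π_j·f_j(x).
Normal densities:
  L_Neutral = (1/(0.50·√(2π)))·exp(−(1.70−-1.16)²/(2·0.50²)) = 0.797885·exp(-16.35920) = 6.26945e-08
  L_Bull = (1/(0.45·√(2π)))·exp(−(1.70−-0.72)²/(2·0.45²)) = 0.886538·exp(-14.46025) = 4.65256e-07
  L_Bear = (1/(0.58·√(2π)))·exp(−(1.70−2.13)²/(2·0.58²)) = 0.687832·exp(-0.27482) = 0.522551
  L_Crisis = (1/(0.61·√(2π)))·exp(−(1.70−3.31)²/(2·0.61²)) = 0.654004·exp(-3.48307) = 0.0200864
Multiply by the mixture weights:
  π_Neutral·L_Neutral = 0.25 × 6.26945e-08 = 1.56736e-08
  π_Bull·L_Bull = 0.40 × 4.65256e-07 = 1.86102e-07
  π_Bear·L_Bear = 0.30 × 0.522551 = 0.156765
  π_Crisis·L_Crisis = 0.05 × 0.0200864 = 0.00100432
Marginal: 1.56736e-08 + 1.86102e-07 + 0.156765 + 0.00100432 = 0.15777
P(Regime Crisis | the observation) ≈ 0.0064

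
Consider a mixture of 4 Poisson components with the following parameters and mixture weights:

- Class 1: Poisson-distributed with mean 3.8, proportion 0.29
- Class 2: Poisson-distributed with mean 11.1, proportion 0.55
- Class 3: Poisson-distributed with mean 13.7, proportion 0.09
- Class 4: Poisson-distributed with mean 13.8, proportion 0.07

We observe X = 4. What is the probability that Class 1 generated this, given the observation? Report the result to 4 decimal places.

P(component k | x) = π_k·f_k(x) / marginal(x), where marginal(x) = Σ_j π_j·f_j(x).
Evaluate each component's likelihood at the observed value:
  f_1 = 0.194359
  f_2 = 0.00955899
  f_3 = 0.00164754
  f_4 = 0.00153476
Prior × likelihood for each component:
  π_1·f_1 = 0.29 × 0.194359 = 0.056364
  π_2·f_2 = 0.55 × 0.00955899 = 0.00525744
  π_3·f_3 = 0.09 × 0.00164754 = 0.000148279
  π_4·f_4 = 0.07 × 0.00153476 = 0.000107433
Evidence: 0.056364 + 0.00525744 + 0.000148279 + 0.000107433 = 0.0618772
P(Class 1 | data) = 0.056364 / 0.0618772 ≈ 0.9109

0.9109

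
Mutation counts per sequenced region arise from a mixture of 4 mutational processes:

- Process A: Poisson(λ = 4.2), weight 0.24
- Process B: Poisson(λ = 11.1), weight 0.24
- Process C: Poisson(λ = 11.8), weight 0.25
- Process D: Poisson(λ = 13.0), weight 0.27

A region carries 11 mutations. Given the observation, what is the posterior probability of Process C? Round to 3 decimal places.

0.339

Apply Bayes' rule: the posterior for each component is proportional to its prior times its likelihood at x.
Evaluate each component's likelihood at the observed value:
  L_A = e^(−4.2)·4.2^11/11! = 0.00269494
  L_B = e^(−11.1)·11.1^11/11! = 0.119324
  L_C = e^(−11.8)·11.8^11/11! = 0.11611
  L_D = e^(−13.0)·13.0^11/11! = 0.101483
Multiply by the mixture weights:
  π_A·L_A = 0.24 × 0.00269494 = 0.000646786
  π_B·L_B = 0.24 × 0.119324 = 0.0286378
  π_C·L_C = 0.25 × 0.11611 = 0.0290276
  π_D·L_D = 0.27 × 0.101483 = 0.0274004
Marginal: 0.000646786 + 0.0286378 + 0.0290276 + 0.0274004 = 0.0857126
P(Process C | the observation) ≈ 0.339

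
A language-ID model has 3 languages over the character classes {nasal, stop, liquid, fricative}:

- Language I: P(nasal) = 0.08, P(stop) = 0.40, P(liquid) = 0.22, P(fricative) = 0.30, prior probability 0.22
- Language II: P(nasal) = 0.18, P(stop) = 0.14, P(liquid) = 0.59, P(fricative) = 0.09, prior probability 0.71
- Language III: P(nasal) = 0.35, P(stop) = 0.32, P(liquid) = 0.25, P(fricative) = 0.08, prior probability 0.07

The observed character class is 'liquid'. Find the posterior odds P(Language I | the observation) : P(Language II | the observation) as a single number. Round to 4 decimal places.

0.1155

Since P(k|x) ∝ P(Z=k) f_k(x), the posterior odds are P(Z=i) f_i(x) / (P(Z=j) f_j(x)).
Categorical probabilities:
  L_I = P(liquid | comp) = 0.22
  L_II = P(liquid | comp) = 0.59
  L_III = P(liquid | comp) = 0.25
Odds = (0.22/0.71) × (0.22/0.59) = 0.309859 × 0.372881 ≈ 0.1155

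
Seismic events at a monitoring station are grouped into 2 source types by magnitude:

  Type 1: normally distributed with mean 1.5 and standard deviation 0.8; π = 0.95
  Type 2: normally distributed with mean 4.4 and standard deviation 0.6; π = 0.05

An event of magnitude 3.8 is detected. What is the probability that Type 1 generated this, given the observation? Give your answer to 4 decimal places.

0.2737

Posterior ∝ prior × likelihood, so P(k | x) ∝ π_k f_k(x); normalise over all components.
Component likelihoods at x = 3.8:
  f_1 = (1/(0.8·√(2π)))·exp(−(3.8−1.5)²/(2·0.8²)) = 0.498678·exp(-4.13281) = 0.00799765
  f_2 = (1/(0.6·√(2π)))·exp(−(3.8−4.4)²/(2·0.6²)) = 0.664904·exp(-0.50000) = 0.403285
Prior × likelihood for each component:
  π_1·f_1 = 0.95 × 0.00799765 = 0.00759777
  π_2·f_2 = 0.05 × 0.403285 = 0.0201642
Denominator: 0.00759777 + 0.0201642 = 0.027762
Responsibility of Type 1: 0.00759777 / 0.027762 ≈ 0.2737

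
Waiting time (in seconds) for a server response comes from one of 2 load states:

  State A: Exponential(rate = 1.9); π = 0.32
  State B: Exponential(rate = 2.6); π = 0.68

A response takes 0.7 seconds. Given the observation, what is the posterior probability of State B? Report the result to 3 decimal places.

0.640

By Bayes' theorem, P(k | x) = π_k f_k(x) / Σ_j π_j f_j(x).
Component likelihoods at x = 0.7 seconds:
  p_A = 0.502507
  p_B = 0.421267
Multiply by the mixture weights:
  π_A·p_A = 0.32 × 0.502507 = 0.160802
  π_B·p_B = 0.68 × 0.421267 = 0.286462
Evidence: 0.160802 + 0.286462 = 0.447264
P(State B | data) ≈ 0.640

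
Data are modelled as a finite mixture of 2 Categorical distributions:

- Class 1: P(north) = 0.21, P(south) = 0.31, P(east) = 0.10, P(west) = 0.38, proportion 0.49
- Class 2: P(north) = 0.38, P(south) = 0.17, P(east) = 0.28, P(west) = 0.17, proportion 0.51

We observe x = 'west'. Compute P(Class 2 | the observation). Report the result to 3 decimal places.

By Bayes' theorem, P(k | x) = π_k f_k(x) / Σ_j π_j f_j(x).
Categorical probabilities:
  L_1 = P(west | comp) = 0.38
  L_2 = P(west | comp) = 0.17
Unnormalised posteriors:
  π_1·L_1 = 0.49 × 0.38 = 0.1862
  π_2·L_2 = 0.51 × 0.17 = 0.0867
Normaliser: 0.1862 + 0.0867 = 0.2729
So the posterior for Class 2 is 0.0867 / 0.2729 ≈ 0.318.

0.318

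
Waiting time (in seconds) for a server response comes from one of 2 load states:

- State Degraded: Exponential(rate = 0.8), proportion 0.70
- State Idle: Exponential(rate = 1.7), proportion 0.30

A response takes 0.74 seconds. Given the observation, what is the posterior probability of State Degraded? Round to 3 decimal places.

0.681

Apply Bayes' rule: the posterior for each component is proportional to its prior times its likelihood at x.
Exponential densities:
  f_Degraded = 0.8·e^(−0.8·0.74) = 0.8·e^(−0.5920) = 0.442576
  f_Idle = 1.7·e^(−1.7·0.74) = 1.7·e^(−1.2580) = 0.483177
Multiply by the mixture weights:
  π_Degraded·f_Degraded = 0.70 × 0.442576 = 0.309803
  π_Idle·f_Idle = 0.30 × 0.483177 = 0.144953
Denominator: 0.309803 + 0.144953 = 0.454756
Responsibility of State Degraded: 0.309803 / 0.454756 ≈ 0.681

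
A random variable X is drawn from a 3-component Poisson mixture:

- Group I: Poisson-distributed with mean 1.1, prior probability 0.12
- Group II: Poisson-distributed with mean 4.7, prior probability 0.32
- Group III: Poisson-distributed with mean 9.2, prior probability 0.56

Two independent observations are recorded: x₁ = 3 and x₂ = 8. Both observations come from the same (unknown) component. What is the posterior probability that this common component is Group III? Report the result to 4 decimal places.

0.2588

By Bayes' theorem, P(k | x) = w_k f_k(x) / Σ_j w_j f_j(x).
Since both observations come from the same component, the likelihood for component k is f_k(x₁)·f_k(x₂).
  L_I = [e^(−1.1)·1.1^3/3! = 0.0738419] × [1.76969e-05] = 1.30677e-06
  L_II = [e^(−4.7)·4.7^3/3! = 0.157383] × [0.0537129] = 0.0084535
  L_III = [e^(−9.2)·9.2^3/3! = 0.013113] × [0.128609] = 0.00168646
Prior × likelihood for each component:
  w_I·L_I = 0.12 × 1.30677e-06 = 1.56813e-07
  w_II·L_II = 0.32 × 0.0084535 = 0.00270512
  w_III·L_III = 0.56 × 0.00168646 = 0.000944417
Denominator: 1.56813e-07 + 0.00270512 + 0.000944417 = 0.00364969
So the posterior for Group III is 0.000944417 / 0.00364969 ≈ 0.2588.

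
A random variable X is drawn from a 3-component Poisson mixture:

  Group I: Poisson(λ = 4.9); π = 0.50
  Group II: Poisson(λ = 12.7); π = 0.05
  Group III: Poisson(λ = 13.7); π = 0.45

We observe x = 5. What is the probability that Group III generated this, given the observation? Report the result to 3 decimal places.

Apply Bayes' rule: the posterior for each component is proportional to its prior times its likelihood at x.
Component likelihoods at x = 5:
  p_I = 0.17529
  p_II = 0.00840035
  p_III = 0.00451427
Prior × likelihood for each component:
  w_I·p_I = 0.50 × 0.17529 = 0.0876448
  w_II·p_II = 0.05 × 0.00840035 = 0.000420018
  w_III·p_III = 0.45 × 0.00451427 = 0.00203142
Evidence: 0.0876448 + 0.000420018 + 0.00203142 = 0.0900962
P(Group III | the observation) ≈ 0.023

0.023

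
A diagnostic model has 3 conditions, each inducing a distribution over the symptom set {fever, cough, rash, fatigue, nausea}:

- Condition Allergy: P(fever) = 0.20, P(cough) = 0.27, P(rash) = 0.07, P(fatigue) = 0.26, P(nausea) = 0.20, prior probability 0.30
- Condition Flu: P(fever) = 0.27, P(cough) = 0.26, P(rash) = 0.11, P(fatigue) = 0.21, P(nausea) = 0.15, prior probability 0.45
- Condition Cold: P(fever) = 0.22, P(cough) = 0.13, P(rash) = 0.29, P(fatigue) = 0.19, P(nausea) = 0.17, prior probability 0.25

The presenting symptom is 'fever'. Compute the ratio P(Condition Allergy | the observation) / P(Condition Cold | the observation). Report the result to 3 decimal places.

1.091

Since P(k|x) ∝ π_k f_k(x), the posterior odds are π_i f_i(x) / (π_j f_j(x)).
Evaluate each component's likelihood at the observed value:
  p_Allergy = P(fever | comp) = 0.20
  p_Flu = P(fever | comp) = 0.27
  p_Cold = P(fever | comp) = 0.22
Odds = (0.30/0.25) × (0.2/0.22) = 1.2 × 0.909091 ≈ 1.091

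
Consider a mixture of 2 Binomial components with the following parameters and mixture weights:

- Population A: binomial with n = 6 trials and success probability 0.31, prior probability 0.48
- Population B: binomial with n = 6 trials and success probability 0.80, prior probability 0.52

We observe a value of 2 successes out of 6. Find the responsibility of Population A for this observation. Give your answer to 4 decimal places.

0.9515

P(component k | x) = P(Z=k)·f_k(x) / marginal(x), where marginal(x) = Σ_j P(Z=j)·f_j(x).
Binomial probabilities:
  p_A = C(6,2)·0.31^2·0.69^4 = 15·0.0961·0.226671 = 0.326747
  p_B = C(6,2)·0.80^2·0.20^4 = 15·0.64·0.0016 = 0.01536
Prior × likelihood for each component:
  P(Z=A)·p_A = 0.48 × 0.326747 = 0.156838
  P(Z=B)·p_B = 0.52 × 0.01536 = 0.0079872
Marginal: 0.156838 + 0.0079872 = 0.164826
So the posterior for Population A is 0.156838 / 0.164826 ≈ 0.9515.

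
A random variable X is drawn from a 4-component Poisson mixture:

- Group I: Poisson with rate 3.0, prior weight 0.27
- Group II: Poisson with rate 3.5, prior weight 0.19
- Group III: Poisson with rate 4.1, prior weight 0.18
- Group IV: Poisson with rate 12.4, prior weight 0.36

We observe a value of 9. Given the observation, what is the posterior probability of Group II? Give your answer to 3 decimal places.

Apply Bayes' rule: the posterior for each component is proportional to its prior times its likelihood at x.
Component likelihoods at x = 9:
  f_I = e^(−3.0)·3.0^9/9! = 0.0027005
  f_II = e^(−3.5)·3.5^9/9! = 0.00655871
  f_III = e^(−4.1)·4.1^9/9! = 0.0149515
  f_IV = e^(−12.4)·12.4^9/9! = 0.0786648
Weight by the priors:
  π_I·f_I = 0.27 × 0.0027005 = 0.000729136
  π_II·f_II = 0.19 × 0.00655871 = 0.00124616
  π_III·f_III = 0.18 × 0.0149515 = 0.00269127
  π_IV·f_IV = 0.36 × 0.0786648 = 0.0283193
Evidence: 0.000729136 + 0.00124616 + 0.00269127 + 0.0283193 = 0.0329859
P(Group II | the observation) = 0.00124616 / 0.0329859 ≈ 0.038

0.038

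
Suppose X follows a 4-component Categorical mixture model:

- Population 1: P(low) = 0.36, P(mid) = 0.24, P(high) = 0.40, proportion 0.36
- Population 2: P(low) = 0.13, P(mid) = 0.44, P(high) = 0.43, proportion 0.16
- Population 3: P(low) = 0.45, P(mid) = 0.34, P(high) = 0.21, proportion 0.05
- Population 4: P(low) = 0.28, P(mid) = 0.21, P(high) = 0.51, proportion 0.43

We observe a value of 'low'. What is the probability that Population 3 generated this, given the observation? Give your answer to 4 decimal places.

0.0767

P(component k | x) = π_k·f_k(x) / marginal(x), where marginal(x) = Σ_j π_j·f_j(x).
Component likelihoods at x = 'low':
  f_1 = 0.36
  f_2 = 0.13
  f_3 = 0.45
  f_4 = 0.28
Prior × likelihood for each component:
  π_1·f_1 = 0.36 × 0.36 = 0.1296
  π_2·f_2 = 0.16 × 0.13 = 0.0208
  π_3·f_3 = 0.05 × 0.45 = 0.0225
  π_4·f_4 = 0.43 × 0.28 = 0.1204
Normaliser: 0.1296 + 0.0208 + 0.0225 + 0.1204 = 0.2933
P(Population 3 | x) ≈ 0.0767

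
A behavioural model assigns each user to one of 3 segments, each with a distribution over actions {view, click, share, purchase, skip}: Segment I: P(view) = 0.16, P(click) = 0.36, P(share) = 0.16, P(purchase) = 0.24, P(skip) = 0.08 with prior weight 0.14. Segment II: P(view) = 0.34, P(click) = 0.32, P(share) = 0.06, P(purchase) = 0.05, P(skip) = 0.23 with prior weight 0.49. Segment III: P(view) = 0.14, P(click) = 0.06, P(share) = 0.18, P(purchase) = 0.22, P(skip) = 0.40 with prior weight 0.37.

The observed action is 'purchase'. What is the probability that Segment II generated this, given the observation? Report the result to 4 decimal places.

The responsibility of component k is w_k f_k(x) divided by Σ_j w_j f_j(x).
Component likelihoods at x = 'purchase':
  p_I = P(purchase | comp) = 0.24
  p_II = P(purchase | comp) = 0.05
  p_III = P(purchase | comp) = 0.22
Weight by the priors:
  w_I·p_I = 0.14 × 0.24 = 0.0336
  w_II·p_II = 0.49 × 0.05 = 0.0245
  w_III·p_III = 0.37 × 0.22 = 0.0814
Evidence: 0.0336 + 0.0245 + 0.0814 = 0.1395
P(Segment II | 'purchase') ≈ 0.1756

0.1756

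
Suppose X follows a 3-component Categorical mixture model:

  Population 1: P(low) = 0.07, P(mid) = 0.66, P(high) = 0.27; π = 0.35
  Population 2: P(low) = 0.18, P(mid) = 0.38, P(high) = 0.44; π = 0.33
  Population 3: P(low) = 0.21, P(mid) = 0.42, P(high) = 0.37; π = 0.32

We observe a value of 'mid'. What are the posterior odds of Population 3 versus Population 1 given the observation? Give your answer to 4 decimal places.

0.5818

Only the two components matter; the odds are (P(Z=i) f_i(x)) / (P(Z=j) f_j(x)).
Component likelihoods at x = 'mid':
  p_1 = 0.66
  p_2 = 0.38
  p_3 = 0.42
0.1344 / 0.231 ≈ 0.5818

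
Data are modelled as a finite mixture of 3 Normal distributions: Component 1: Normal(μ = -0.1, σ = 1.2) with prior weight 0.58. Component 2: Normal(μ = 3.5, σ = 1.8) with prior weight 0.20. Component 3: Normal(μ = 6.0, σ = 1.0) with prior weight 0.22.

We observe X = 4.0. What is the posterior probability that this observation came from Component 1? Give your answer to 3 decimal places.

The responsibility of component k is π_k f_k(x) divided by Σ_j π_j f_j(x).
Component likelihoods at x = 4.0:
  L_1 = 0.000970144
  L_2 = 0.213247
  L_3 = 0.053991
Unnormalised posteriors:
  π_1·L_1 = 0.58 × 0.000970144 = 0.000562684
  π_2·L_2 = 0.20 × 0.213247 = 0.0426493
  π_3·L_3 = 0.22 × 0.053991 = 0.011878
Denominator: 0.000562684 + 0.0426493 + 0.011878 = 0.05509
P(Component 1 | 4.0) ≈ 0.010

0.010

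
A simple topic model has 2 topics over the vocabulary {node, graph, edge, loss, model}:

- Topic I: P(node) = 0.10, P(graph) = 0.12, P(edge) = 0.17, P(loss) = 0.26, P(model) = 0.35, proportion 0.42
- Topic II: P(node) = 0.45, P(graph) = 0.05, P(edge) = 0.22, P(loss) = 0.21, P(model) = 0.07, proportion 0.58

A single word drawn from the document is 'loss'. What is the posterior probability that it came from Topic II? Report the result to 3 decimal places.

0.527

P(component k | x) = π_k·f_k(x) / marginal(x), where marginal(x) = Σ_j π_j·f_j(x).
Categorical probabilities:
  f_I = P(loss | comp) = 0.26
  f_II = P(loss | comp) = 0.21
Prior × likelihood for each component:
  π_I·f_I = 0.42 × 0.26 = 0.1092
  π_II·f_II = 0.58 × 0.21 = 0.1218
Evidence: 0.1092 + 0.1218 = 0.231
P(Topic II | 'loss') ≈ 0.527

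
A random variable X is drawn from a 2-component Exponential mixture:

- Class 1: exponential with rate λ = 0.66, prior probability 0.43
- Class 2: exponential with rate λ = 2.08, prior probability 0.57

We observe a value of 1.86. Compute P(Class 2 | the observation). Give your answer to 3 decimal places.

The responsibility of component k is w_k f_k(x) divided by Σ_j w_j f_j(x).
Evaluate each component's likelihood at the observed value:
  p_1 = 0.193377
  p_2 = 0.0434375
Unnormalised posteriors:
  w_1·p_1 = 0.43 × 0.193377 = 0.083152
  w_2·p_2 = 0.57 × 0.0434375 = 0.0247594
Sum: 0.083152 + 0.0247594 = 0.107911
So the posterior for Class 2 is 0.0247594 / 0.107911 ≈ 0.229.

0.229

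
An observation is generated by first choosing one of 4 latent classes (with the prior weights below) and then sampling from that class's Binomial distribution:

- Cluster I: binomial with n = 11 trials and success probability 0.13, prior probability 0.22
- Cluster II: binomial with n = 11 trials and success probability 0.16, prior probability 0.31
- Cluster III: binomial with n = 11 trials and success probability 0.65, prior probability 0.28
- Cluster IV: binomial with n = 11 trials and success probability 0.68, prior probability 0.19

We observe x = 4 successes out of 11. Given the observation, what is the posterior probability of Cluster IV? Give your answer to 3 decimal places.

Posterior ∝ prior × likelihood, so P(k | x) ∝ w_k f_k(x); normalise over all components.
Evaluate each component's likelihood at the observed value:
  f_I = 0.0355568
  f_II = 0.0638188
  f_III = 0.0379004
  f_IV = 0.0242437
Unnormalised posteriors:
  w_I·f_I = 0.22 × 0.0355568 = 0.00782249
  w_II·f_II = 0.31 × 0.0638188 = 0.0197838
  w_III·f_III = 0.28 × 0.0379004 = 0.0106121
  w_IV·f_IV = 0.19 × 0.0242437 = 0.00460631
Marginal: 0.00782249 + 0.0197838 + 0.0106121 + 0.00460631 = 0.0428247
So the posterior for Cluster IV is 0.00460631 / 0.0428247 ≈ 0.108.

0.108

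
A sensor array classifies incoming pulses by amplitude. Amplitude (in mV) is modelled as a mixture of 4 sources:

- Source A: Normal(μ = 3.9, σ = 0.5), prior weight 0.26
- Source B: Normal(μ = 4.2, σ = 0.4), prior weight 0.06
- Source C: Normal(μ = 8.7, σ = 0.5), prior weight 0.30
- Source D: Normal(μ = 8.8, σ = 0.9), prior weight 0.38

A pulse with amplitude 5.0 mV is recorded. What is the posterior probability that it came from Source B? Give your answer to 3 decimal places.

Apply Bayes' rule: the posterior for each component is proportional to its prior times its likelihood at x.
Normal densities:
  L_A = 0.0709492
  L_B = 0.134977
  L_C = 1.02555e-12
  L_D = 5.96415e-05
Unnormalised posteriors:
  w_A·L_A = 0.26 × 0.0709492 = 0.0184468
  w_B·L_B = 0.06 × 0.134977 = 0.00809864
  w_C·L_C = 0.30 × 1.02555e-12 = 3.07665e-13
  w_D·L_D = 0.38 × 5.96415e-05 = 2.26638e-05
Sum: 0.0184468 + 0.00809864 + 3.07665e-13 + 2.26638e-05 = 0.0265681
Responsibility of Source B: 0.00809864 / 0.0265681 ≈ 0.305

0.305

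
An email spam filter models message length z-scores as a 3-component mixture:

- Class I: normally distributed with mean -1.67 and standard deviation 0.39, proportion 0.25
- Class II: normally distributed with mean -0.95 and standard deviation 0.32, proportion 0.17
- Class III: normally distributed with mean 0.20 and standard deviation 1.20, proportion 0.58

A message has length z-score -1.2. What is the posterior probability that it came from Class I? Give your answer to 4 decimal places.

0.3277

By Bayes' theorem, P(k | x) = π_k f_k(x) / Σ_j π_j f_j(x).
Normal densities:
  f_I = 0.494852
  f_II = 0.918806
  f_III = 0.168332
Unnormalised posteriors:
  π_I·f_I = 0.25 × 0.494852 = 0.123713
  π_II·f_II = 0.17 × 0.918806 = 0.156197
  π_III·f_III = 0.58 × 0.168332 = 0.0976327
Marginal: 0.123713 + 0.156197 + 0.0976327 = 0.377543
Responsibility of Class I: 0.123713 / 0.377543 ≈ 0.3277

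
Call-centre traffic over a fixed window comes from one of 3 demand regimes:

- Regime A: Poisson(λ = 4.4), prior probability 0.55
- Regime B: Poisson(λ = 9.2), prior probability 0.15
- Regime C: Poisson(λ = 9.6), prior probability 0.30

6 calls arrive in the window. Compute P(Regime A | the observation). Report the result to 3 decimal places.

Apply Bayes' rule: the posterior for each component is proportional to its prior times its likelihood at x.
Component likelihoods at x = 6 calls:
  L_A = e^(−4.4)·4.4^6/6! = 0.123734
  L_B = e^(−9.2)·9.2^6/6! = 0.0850913
  L_C = e^(−9.6)·9.6^6/6! = 0.0736322
Weight by the priors:
  P(Z=A)·L_A = 0.55 × 0.123734 = 0.0680535
  P(Z=B)·L_B = 0.15 × 0.0850913 = 0.0127637
  P(Z=C)·L_C = 0.30 × 0.0736322 = 0.0220897
Marginal: 0.0680535 + 0.0127637 + 0.0220897 = 0.102907
Responsibility of Regime A: 0.0680535 / 0.102907 ≈ 0.661

0.661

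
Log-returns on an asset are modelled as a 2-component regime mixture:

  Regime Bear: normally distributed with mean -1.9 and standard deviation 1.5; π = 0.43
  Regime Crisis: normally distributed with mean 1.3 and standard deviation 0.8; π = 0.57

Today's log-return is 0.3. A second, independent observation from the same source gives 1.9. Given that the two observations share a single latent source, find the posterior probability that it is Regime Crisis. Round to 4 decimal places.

Posterior ∝ prior × likelihood, so P(k | x) ∝ w_k f_k(x); normalise over all components.
Since both observations come from the same component, the likelihood for component k is f_k(x₁)·f_k(x₂).
  L_Bear = [0.0907217] × [0.0107452] = 0.000974826
  L_Crisis = [0.228311] × [0.376422] = 0.0859414
Prior × likelihood for each component:
  w_Bear·L_Bear = 0.43 × 0.000974826 = 0.000419175
  w_Crisis·L_Crisis = 0.57 × 0.0859414 = 0.0489866
Denominator: 0.000419175 + 0.0489866 = 0.0494058
So the posterior for Regime Crisis is 0.0489866 / 0.0494058 ≈ 0.9915.

0.9915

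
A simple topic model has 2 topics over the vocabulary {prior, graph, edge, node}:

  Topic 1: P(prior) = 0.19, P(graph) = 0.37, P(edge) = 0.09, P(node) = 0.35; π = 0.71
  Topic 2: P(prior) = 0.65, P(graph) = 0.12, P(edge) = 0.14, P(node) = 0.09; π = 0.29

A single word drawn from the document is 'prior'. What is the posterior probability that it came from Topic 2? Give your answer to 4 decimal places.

0.5829

By Bayes' theorem, P(k | x) = π_k f_k(x) / Σ_j π_j f_j(x).
Component likelihoods at x = 'prior':
  f_1 = 0.19
  f_2 = 0.65
Unnormalised posteriors:
  π_1·f_1 = 0.71 × 0.19 = 0.1349
  π_2·f_2 = 0.29 × 0.65 = 0.1885
Sum: 0.1349 + 0.1885 = 0.3234
P(Topic 2 | the observation) = 0.1885 / 0.3234 ≈ 0.5829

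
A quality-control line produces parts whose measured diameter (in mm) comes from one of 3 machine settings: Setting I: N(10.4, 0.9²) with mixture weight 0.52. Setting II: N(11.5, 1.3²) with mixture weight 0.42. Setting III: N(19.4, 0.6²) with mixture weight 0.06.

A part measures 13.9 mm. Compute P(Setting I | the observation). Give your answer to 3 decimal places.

By Bayes' theorem, P(k | x) = π_k f_k(x) / Σ_j π_j f_j(x).
Component likelihoods at x = 13.9 mm:
  p_I = (1/(0.9·√(2π)))·exp(−(13.9−10.4)²/(2·0.9²)) = 0.443269·exp(-7.56173) = 0.000230489
  p_II = (1/(1.3·√(2π)))·exp(−(13.9−11.5)²/(2·1.3²)) = 0.306879·exp(-1.70414) = 0.05583
  p_III = (1/(0.6·√(2π)))·exp(−(13.9−19.4)²/(2·0.6²)) = 0.664904·exp(-42.01389) = 3.77015e-19
Multiply by the mixture weights:
  π_I·p_I = 0.52 × 0.000230489 = 0.000119854
  π_II·p_II = 0.42 × 0.05583 = 0.0234486
  π_III·p_III = 0.06 × 3.77015e-19 = 2.26209e-20
Sum: 0.000119854 + 0.0234486 + 2.26209e-20 = 0.0235684
P(Setting I | the observation) = 0.000119854 / 0.0235684 ≈ 0.005

0.005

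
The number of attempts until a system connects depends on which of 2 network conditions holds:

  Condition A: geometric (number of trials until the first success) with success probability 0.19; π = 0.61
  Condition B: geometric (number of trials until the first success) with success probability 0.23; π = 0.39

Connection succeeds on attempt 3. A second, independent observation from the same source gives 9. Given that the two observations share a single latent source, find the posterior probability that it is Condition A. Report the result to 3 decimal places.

By Bayes' theorem, P(k | x) = P(Z=k) f_k(x) / Σ_j P(Z=j) f_j(x).
Since both observations come from the same component, the likelihood for component k is f_k(x₁)·f_k(x₂).
  L_A = [0.19·(1−0.19)^2 = 0.19·0.6561 = 0.124659] × [0.0352074] = 0.00438892
  L_B = [0.23·(1−0.23)^2 = 0.23·0.5929 = 0.136367] × [0.0284219] = 0.00387581
Multiply by the mixture weights:
  P(Z=A)·L_A = 0.61 × 0.00438892 = 0.00267724
  P(Z=B)·L_B = 0.39 × 0.00387581 = 0.00151157
Evidence: 0.00267724 + 0.00151157 = 0.00418881
Responsibility of Condition A: 0.00267724 / 0.00418881 ≈ 0.639

0.639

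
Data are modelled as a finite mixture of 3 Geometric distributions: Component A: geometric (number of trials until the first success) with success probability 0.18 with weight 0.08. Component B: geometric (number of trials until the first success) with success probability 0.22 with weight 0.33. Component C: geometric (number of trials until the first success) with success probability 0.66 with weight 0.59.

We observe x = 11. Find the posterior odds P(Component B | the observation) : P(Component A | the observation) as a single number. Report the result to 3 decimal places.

3.058

Posterior odds = (w_i f_i(x)) / (w_j f_j(x)); the normalising sum cancels.
Component likelihoods at x = 11:
  p_A = 0.18·(1−0.18)^10 = 0.18·0.137448 = 0.0247406
  p_B = 0.22·(1−0.22)^10 = 0.22·0.0833578 = 0.0183387
  p_C = 0.66·(1−0.66)^10 = 0.66·2.06438e-05 = 1.36249e-05
Posterior odds = (w_B·p_B) / (w_A·p_A) = (0.33·0.0183387) / (0.08·0.0247406) = 0.00605177 / 0.00197925 ≈ 3.058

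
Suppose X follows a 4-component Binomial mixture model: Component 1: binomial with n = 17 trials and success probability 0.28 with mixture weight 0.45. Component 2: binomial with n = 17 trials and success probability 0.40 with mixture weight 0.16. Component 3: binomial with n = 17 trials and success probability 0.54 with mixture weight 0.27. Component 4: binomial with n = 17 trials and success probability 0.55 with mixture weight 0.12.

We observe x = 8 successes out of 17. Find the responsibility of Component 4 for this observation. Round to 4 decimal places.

Posterior ∝ prior × likelihood, so P(k | x) ∝ w_k f_k(x); normalise over all components.
Evaluate each component's likelihood at the observed value:
  L_1 = C(17,8)·0.28^8·0.72^9 = 24310·3.77802e-05·0.0519987 = 0.0477575
  L_2 = C(17,8)·0.40^8·0.60^9 = 24310·0.00065536·0.0100777 = 0.160556
  L_3 = C(17,8)·0.54^8·0.46^9 = 24310·0.0072302·0.00092219 = 0.16209
  L_4 = C(17,8)·0.55^8·0.45^9 = 24310·0.00837339·0.000756681 = 0.154028
Multiply by the mixture weights:
  w_1·L_1 = 0.45 × 0.0477575 = 0.0214909
  w_2·L_2 = 0.16 × 0.160556 = 0.0256889
  w_3·L_3 = 0.27 × 0.16209 = 0.0437642
  w_4·L_4 = 0.12 × 0.154028 = 0.0184833
Sum: 0.0214909 + 0.0256889 + 0.0437642 + 0.0184833 = 0.109427
P(Component 4 | x) ≈ 0.1689

0.1689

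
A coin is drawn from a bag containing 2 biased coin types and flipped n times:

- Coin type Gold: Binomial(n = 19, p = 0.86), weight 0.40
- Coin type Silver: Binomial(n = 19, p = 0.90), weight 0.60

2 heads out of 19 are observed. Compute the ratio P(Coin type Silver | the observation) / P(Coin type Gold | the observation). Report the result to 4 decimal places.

Since P(k|x) ∝ π_k f_k(x), the posterior odds are π_i f_i(x) / (π_j f_j(x)).
Binomial probabilities:
  p_Gold = C(19,2)·0.86^2·0.14^17 = 171·0.7396·3.04913e-15 = 3.85629e-13
  p_Silver = C(19,2)·0.90^2·0.10^17 = 171·0.81·1e-17 = 1.3851e-15
Odds = (0.60/0.40) × (1.3851e-15/3.85629e-13) = 1.5 × 0.00359179 ≈ 0.0054

0.0054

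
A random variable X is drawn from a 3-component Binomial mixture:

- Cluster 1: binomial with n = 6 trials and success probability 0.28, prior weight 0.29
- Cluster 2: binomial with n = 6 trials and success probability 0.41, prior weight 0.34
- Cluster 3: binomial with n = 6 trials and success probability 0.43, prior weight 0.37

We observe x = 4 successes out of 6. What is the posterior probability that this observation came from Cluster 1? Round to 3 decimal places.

The responsibility of component k is π_k f_k(x) divided by Σ_j π_j f_j(x).
Evaluate each component's likelihood at the observed value:
  f_1 = C(6,4)·0.28^4·0.72^2 = 15·0.00614656·0.5184 = 0.0477957
  f_2 = C(6,4)·0.41^4·0.59^2 = 15·0.0282576·0.3481 = 0.147547
  f_3 = C(6,4)·0.43^4·0.57^2 = 15·0.034188·0.3249 = 0.166615
Weight by the priors:
  π_1·f_1 = 0.29 × 0.0477957 = 0.0138607
  π_2·f_2 = 0.34 × 0.147547 = 0.050166
  π_3·f_3 = 0.37 × 0.166615 = 0.0616476
Sum: 0.0138607 + 0.050166 + 0.0616476 = 0.125674
P(Cluster 1 | 4 successes out of 6) = 0.0138607 / 0.125674 ≈ 0.110

0.110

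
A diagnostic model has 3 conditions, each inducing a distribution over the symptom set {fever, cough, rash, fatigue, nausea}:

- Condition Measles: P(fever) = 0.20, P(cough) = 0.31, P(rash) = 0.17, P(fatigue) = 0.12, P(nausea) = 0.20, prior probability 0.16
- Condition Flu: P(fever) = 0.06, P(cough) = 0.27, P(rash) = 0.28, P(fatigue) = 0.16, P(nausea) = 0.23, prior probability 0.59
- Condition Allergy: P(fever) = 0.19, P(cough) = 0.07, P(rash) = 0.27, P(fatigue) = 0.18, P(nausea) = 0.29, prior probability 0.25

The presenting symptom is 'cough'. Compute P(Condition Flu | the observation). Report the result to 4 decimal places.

P(component k | x) = P(Z=k)·f_k(x) / marginal(x), where marginal(x) = Σ_j P(Z=j)·f_j(x).
Component likelihoods at x = 'cough':
  L_Measles = 0.31
  L_Flu = 0.27
  L_Allergy = 0.07
Weight by the priors:
  P(Z=Measles)·L_Measles = 0.16 × 0.31 = 0.0496
  P(Z=Flu)·L_Flu = 0.59 × 0.27 = 0.1593
  P(Z=Allergy)·L_Allergy = 0.25 × 0.07 = 0.0175
Evidence: 0.0496 + 0.1593 + 0.0175 = 0.2264
P(Condition Flu | the observation) ≈ 0.7036

0.7036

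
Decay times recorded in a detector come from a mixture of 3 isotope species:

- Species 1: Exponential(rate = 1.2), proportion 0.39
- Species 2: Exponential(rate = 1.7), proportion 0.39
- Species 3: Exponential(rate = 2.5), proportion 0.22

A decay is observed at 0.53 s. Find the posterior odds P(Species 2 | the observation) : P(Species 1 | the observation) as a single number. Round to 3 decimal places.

1.087

Only the two components matter; the odds are (π_i f_i(x)) / (π_j f_j(x)).
Evaluate each component's likelihood at the observed value:
  L_1 = 1.2·e^(−1.2·0.53) = 1.2·e^(−0.6360) = 0.635287
  L_2 = 1.7·e^(−1.7·0.53) = 1.7·e^(−0.9010) = 0.690478
  L_3 = 2.5·e^(−2.5·0.53) = 2.5·e^(−1.3250) = 0.664507
0.269286 / 0.247762 ≈ 1.087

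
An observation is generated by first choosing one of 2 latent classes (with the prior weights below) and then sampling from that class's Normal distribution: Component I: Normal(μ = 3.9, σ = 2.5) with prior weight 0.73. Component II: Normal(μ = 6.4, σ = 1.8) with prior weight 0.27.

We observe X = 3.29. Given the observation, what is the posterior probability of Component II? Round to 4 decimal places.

0.1063

P(component k | x) = π_k·f_k(x) / marginal(x), where marginal(x) = Σ_j π_j·f_j(x).
Component likelihoods at x = 3.29:
  f_I = (1/(2.5·√(2π)))·exp(−(3.29−3.9)²/(2·2.5²)) = 0.159577·exp(-0.02977) = 0.154897
  f_II = (1/(1.8·√(2π)))·exp(−(3.29−6.4)²/(2·1.8²)) = 0.221635·exp(-1.49261) = 0.0498203
Unnormalised posteriors:
  π_I·f_I = 0.73 × 0.154897 = 0.113075
  π_II·f_II = 0.27 × 0.0498203 = 0.0134515
Normaliser: 0.113075 + 0.0134515 = 0.126526
P(Component II | the observation) ≈ 0.1063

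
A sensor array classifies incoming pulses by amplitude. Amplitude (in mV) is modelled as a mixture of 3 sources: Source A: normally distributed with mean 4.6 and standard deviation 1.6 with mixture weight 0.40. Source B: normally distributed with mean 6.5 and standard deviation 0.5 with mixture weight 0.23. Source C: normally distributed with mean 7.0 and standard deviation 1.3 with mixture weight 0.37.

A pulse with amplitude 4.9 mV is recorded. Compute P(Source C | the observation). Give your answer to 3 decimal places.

0.237

Apply Bayes' rule: the posterior for each component is proportional to its prior times its likelihood at x.
Component likelihoods at x = 4.9 mV:
  L_A = 0.244994
  L_B = 0.00476818
  L_C = 0.0832392
Weight by the priors:
  π_A·L_A = 0.40 × 0.244994 = 0.0979977
  π_B·L_B = 0.23 × 0.00476818 = 0.00109668
  π_C·L_C = 0.37 × 0.0832392 = 0.0307985
Denominator: 0.0979977 + 0.00109668 + 0.0307985 = 0.129893
Responsibility of Source C: 0.0307985 / 0.129893 ≈ 0.237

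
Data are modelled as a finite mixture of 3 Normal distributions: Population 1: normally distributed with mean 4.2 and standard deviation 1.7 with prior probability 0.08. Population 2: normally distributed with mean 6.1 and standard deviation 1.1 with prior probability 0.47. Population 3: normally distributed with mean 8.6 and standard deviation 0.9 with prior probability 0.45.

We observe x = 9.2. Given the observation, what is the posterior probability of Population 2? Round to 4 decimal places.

P(component k | x) = w_k·f_k(x) / marginal(x), where marginal(x) = Σ_j w_j·f_j(x).
Evaluate each component's likelihood at the observed value:
  p_1 = 0.00310474
  p_2 = 0.00683757
  p_3 = 0.354942
Prior × likelihood for each component:
  w_1·p_1 = 0.08 × 0.00310474 = 0.000248379
  w_2·p_2 = 0.47 × 0.00683757 = 0.00321366
  w_3·p_3 = 0.45 × 0.354942 = 0.159724
Sum: 0.000248379 + 0.00321366 + 0.159724 = 0.163186
Responsibility of Population 2: 0.00321366 / 0.163186 ≈ 0.0197

0.0197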